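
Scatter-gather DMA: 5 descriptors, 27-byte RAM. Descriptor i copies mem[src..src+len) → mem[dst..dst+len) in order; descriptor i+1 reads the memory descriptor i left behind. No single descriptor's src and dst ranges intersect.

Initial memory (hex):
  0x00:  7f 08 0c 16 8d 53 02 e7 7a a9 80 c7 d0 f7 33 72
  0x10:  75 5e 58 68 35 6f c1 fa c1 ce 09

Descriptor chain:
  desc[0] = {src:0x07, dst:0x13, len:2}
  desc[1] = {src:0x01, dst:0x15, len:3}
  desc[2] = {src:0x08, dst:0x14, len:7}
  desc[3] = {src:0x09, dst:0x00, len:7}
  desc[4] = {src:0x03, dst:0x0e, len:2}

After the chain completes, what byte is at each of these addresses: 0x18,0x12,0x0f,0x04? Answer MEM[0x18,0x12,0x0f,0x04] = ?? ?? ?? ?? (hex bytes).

#0 dst[0x13+2] := {0xe7,0x7a}
#1 dst[0x15+3] := {0x08,0x0c,0x16}
#2 dst[0x14+7] := {0x7a,0xa9,0x80,0xc7,0xd0,0xf7,0x33}
#3 dst[0x00+7] := {0xa9,0x80,0xc7,0xd0,0xf7,0x33,0x72}
#4 dst[0x0e+2] := {0xd0,0xf7}
query mem[0x18]=0xd0, mem[0x12]=0x58, mem[0x0f]=0xf7, mem[0x04]=0xf7

MEM[0x18,0x12,0x0f,0x04] = d0 58 f7 f7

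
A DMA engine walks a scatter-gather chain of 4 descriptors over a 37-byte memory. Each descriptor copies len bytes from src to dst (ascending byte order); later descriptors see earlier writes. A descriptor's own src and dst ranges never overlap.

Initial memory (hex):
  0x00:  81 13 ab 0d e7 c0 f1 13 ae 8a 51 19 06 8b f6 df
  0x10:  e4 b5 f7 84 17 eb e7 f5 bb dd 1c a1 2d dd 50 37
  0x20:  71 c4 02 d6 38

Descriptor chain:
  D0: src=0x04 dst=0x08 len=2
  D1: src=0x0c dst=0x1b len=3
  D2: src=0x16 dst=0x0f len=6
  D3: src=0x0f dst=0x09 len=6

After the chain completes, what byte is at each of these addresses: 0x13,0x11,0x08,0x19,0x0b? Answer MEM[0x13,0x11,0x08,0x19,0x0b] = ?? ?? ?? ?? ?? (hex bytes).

MEM[0x13,0x11,0x08,0x19,0x0b] = 1c bb e7 dd bb

  after D0: wrote 2B at 0x08 = e7c0
  after D1: wrote 3B at 0x1b = 068bf6
  after D2: wrote 6B at 0x0f = e7f5bbdd1c06
  after D3: wrote 6B at 0x09 = e7f5bbdd1c06
query mem[0x13]=0x1c, mem[0x11]=0xbb, mem[0x08]=0xe7, mem[0x19]=0xdd, mem[0x0b]=0xbb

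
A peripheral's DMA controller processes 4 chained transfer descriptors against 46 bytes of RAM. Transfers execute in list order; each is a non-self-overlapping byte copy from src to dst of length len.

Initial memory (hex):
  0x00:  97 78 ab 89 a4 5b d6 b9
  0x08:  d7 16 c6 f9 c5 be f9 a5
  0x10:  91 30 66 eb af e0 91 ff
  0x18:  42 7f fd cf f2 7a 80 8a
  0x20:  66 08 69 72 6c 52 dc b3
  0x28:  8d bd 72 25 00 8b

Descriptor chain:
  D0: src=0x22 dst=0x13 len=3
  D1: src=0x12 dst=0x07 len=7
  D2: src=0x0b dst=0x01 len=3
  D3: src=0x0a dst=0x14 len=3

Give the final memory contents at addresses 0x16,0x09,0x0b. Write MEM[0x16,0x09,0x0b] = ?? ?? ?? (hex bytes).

MEM[0x16,0x09,0x0b] = ff 72 91

[0] 0x22->0x13 len=3 : 69 72 6c
[1] 0x12->0x07 len=7 : 66 69 72 6c 91 ff 42
[2] 0x0b->0x01 len=3 : 91 ff 42
[3] 0x0a->0x14 len=3 : 6c 91 ff
query mem[0x16]=0xff, mem[0x09]=0x72, mem[0x0b]=0x91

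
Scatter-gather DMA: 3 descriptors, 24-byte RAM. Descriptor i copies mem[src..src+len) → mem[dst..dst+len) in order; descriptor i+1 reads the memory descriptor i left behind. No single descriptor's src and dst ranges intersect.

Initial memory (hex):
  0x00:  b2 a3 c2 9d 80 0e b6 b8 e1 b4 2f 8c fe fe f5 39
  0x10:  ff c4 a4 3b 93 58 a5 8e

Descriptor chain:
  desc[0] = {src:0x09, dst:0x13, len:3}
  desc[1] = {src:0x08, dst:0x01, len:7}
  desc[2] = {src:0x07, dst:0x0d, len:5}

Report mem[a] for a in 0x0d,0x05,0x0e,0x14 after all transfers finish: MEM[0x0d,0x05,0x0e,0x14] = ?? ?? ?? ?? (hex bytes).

#0 dst[0x13+3] := {0xb4,0x2f,0x8c}
#1 dst[0x01+7] := {0xe1,0xb4,0x2f,0x8c,0xfe,0xfe,0xf5}
#2 dst[0x0d+5] := {0xf5,0xe1,0xb4,0x2f,0x8c}
query mem[0x0d]=0xf5, mem[0x05]=0xfe, mem[0x0e]=0xe1, mem[0x14]=0x2f

MEM[0x0d,0x05,0x0e,0x14] = f5 fe e1 2f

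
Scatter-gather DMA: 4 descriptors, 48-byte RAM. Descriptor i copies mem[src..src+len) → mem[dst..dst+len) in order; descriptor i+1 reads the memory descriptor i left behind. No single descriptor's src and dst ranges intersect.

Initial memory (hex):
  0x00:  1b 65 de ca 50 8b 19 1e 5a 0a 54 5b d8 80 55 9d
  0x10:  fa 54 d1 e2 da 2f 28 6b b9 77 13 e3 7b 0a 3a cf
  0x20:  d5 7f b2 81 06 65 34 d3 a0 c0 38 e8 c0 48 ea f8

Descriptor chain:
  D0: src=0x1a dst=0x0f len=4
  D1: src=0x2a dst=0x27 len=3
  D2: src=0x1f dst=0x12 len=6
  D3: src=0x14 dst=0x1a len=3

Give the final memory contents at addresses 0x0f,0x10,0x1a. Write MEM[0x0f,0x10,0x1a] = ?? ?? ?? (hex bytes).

[0] 0x1a->0x0f len=4 : 13 e3 7b 0a
[1] 0x2a->0x27 len=3 : 38 e8 c0
[2] 0x1f->0x12 len=6 : cf d5 7f b2 81 06
[3] 0x14->0x1a len=3 : 7f b2 81
query mem[0x0f]=0x13, mem[0x10]=0xe3, mem[0x1a]=0x7f

MEM[0x0f,0x10,0x1a] = 13 e3 7f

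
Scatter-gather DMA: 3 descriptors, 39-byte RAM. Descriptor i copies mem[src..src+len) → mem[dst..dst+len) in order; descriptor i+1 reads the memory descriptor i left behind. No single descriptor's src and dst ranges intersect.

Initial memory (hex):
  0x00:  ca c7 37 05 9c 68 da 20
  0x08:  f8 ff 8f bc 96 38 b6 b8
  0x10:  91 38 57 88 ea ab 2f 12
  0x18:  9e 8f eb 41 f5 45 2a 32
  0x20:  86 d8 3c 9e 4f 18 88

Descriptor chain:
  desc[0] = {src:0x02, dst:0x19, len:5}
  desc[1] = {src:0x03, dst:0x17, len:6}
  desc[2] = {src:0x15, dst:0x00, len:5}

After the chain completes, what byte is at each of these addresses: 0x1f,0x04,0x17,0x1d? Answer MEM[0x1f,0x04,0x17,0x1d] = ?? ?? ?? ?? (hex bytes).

D0: mem[0x19..0x1d] <- [37 05 9c 68 da]
D1: mem[0x17..0x1c] <- [05 9c 68 da 20 f8]
D2: mem[0x00..0x04] <- [ab 2f 05 9c 68]
query mem[0x1f]=0x32, mem[0x04]=0x68, mem[0x17]=0x05, mem[0x1d]=0xda

MEM[0x1f,0x04,0x17,0x1d] = 32 68 05 da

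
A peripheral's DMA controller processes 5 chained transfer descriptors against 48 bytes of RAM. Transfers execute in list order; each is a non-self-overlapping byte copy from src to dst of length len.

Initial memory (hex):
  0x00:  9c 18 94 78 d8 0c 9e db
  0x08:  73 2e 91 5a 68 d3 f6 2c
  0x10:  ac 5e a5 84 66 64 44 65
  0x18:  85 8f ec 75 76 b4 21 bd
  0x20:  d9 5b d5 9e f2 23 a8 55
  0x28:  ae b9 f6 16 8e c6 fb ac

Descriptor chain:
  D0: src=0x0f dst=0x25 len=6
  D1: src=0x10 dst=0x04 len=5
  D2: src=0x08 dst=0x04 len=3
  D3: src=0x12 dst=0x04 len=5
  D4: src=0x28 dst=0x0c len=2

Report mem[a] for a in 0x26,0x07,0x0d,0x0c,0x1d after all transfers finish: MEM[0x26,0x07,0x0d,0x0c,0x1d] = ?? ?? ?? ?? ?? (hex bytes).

MEM[0x26,0x07,0x0d,0x0c,0x1d] = ac 64 84 a5 b4

D0: mem[0x25..0x2a] <- [2c ac 5e a5 84 66]
D1: mem[0x04..0x08] <- [ac 5e a5 84 66]
D2: mem[0x04..0x06] <- [66 2e 91]
D3: mem[0x04..0x08] <- [a5 84 66 64 44]
D4: mem[0x0c..0x0d] <- [a5 84]
query mem[0x26]=0xac, mem[0x07]=0x64, mem[0x0d]=0x84, mem[0x0c]=0xa5, mem[0x1d]=0xb4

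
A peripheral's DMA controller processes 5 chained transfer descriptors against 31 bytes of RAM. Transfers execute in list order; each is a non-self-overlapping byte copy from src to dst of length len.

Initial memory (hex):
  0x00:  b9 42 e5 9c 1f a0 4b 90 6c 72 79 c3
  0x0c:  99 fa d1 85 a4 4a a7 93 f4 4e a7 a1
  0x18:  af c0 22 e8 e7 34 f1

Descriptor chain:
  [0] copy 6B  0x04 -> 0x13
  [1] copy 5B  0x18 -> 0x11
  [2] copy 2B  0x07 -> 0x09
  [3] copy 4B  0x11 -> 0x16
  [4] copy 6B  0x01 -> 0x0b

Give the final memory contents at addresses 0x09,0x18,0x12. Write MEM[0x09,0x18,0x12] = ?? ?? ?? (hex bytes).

  after D0: wrote 6B at 0x13 = 1fa04b906c72
  after D1: wrote 5B at 0x11 = 72c022e8e7
  after D2: wrote 2B at 0x09 = 906c
  after D3: wrote 4B at 0x16 = 72c022e8
  after D4: wrote 6B at 0x0b = 42e59c1fa04b
query mem[0x09]=0x90, mem[0x18]=0x22, mem[0x12]=0xc0

MEM[0x09,0x18,0x12] = 90 22 c0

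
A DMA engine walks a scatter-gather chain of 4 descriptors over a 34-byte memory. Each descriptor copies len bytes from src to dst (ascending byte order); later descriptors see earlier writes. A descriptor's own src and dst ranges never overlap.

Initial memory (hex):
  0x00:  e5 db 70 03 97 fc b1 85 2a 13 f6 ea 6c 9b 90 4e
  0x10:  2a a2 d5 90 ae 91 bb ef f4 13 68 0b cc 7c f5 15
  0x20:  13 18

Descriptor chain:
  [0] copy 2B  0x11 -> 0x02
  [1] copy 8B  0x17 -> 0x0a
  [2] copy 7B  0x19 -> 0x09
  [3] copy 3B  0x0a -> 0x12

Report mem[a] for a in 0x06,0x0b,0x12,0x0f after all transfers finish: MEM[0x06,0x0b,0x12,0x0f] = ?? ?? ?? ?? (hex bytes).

  after D0: wrote 2B at 0x02 = a2d5
  after D1: wrote 8B at 0x0a = eff413680bcc7cf5
  after D2: wrote 7B at 0x09 = 13680bcc7cf515
  after D3: wrote 3B at 0x12 = 680bcc
query mem[0x06]=0xb1, mem[0x0b]=0x0b, mem[0x12]=0x68, mem[0x0f]=0x15

MEM[0x06,0x0b,0x12,0x0f] = b1 0b 68 15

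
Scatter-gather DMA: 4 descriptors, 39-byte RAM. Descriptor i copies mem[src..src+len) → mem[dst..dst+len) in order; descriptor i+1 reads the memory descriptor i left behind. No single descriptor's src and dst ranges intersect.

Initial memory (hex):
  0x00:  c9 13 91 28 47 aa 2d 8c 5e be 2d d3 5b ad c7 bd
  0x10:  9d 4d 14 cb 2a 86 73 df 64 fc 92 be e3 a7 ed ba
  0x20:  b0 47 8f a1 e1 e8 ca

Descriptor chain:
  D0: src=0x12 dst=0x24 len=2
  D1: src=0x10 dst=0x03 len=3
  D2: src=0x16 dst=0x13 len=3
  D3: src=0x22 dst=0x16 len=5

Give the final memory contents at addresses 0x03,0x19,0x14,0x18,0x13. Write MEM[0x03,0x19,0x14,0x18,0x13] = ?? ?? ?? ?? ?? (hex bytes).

MEM[0x03,0x19,0x14,0x18,0x13] = 9d cb df 14 73

#0 dst[0x24+2] := {0x14,0xcb}
#1 dst[0x03+3] := {0x9d,0x4d,0x14}
#2 dst[0x13+3] := {0x73,0xdf,0x64}
#3 dst[0x16+5] := {0x8f,0xa1,0x14,0xcb,0xca}
query mem[0x03]=0x9d, mem[0x19]=0xcb, mem[0x14]=0xdf, mem[0x18]=0x14, mem[0x13]=0x73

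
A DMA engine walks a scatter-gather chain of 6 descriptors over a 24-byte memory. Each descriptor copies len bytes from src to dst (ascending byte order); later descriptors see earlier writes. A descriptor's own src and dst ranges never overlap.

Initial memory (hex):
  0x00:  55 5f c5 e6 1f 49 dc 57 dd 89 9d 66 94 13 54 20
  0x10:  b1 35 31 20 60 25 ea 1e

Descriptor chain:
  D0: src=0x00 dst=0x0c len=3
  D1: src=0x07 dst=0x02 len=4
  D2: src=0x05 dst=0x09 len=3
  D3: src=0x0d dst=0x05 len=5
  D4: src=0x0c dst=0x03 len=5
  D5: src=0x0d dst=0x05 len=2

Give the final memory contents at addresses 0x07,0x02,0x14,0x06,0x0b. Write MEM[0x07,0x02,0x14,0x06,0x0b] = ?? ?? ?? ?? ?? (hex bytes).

MEM[0x07,0x02,0x14,0x06,0x0b] = b1 57 60 c5 57

  after D0: wrote 3B at 0x0c = 555fc5
  after D1: wrote 4B at 0x02 = 57dd899d
  after D2: wrote 3B at 0x09 = 9ddc57
  after D3: wrote 5B at 0x05 = 5fc520b135
  after D4: wrote 5B at 0x03 = 555fc520b1
  after D5: wrote 2B at 0x05 = 5fc5
query mem[0x07]=0xb1, mem[0x02]=0x57, mem[0x14]=0x60, mem[0x06]=0xc5, mem[0x0b]=0x57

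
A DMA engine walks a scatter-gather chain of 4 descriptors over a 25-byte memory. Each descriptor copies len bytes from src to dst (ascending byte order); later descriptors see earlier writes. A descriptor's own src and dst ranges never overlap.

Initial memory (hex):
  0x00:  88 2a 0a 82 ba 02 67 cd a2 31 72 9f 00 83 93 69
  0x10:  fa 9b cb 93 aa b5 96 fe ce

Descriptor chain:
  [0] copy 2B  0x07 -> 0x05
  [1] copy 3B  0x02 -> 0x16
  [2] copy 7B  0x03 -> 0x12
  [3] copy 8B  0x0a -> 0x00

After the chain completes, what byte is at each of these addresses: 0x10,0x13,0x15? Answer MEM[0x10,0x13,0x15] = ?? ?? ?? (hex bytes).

D0: mem[0x05..0x06] <- [cd a2]
D1: mem[0x16..0x18] <- [0a 82 ba]
D2: mem[0x12..0x18] <- [82 ba cd a2 cd a2 31]
D3: mem[0x00..0x07] <- [72 9f 00 83 93 69 fa 9b]
query mem[0x10]=0xfa, mem[0x13]=0xba, mem[0x15]=0xa2

MEM[0x10,0x13,0x15] = fa ba a2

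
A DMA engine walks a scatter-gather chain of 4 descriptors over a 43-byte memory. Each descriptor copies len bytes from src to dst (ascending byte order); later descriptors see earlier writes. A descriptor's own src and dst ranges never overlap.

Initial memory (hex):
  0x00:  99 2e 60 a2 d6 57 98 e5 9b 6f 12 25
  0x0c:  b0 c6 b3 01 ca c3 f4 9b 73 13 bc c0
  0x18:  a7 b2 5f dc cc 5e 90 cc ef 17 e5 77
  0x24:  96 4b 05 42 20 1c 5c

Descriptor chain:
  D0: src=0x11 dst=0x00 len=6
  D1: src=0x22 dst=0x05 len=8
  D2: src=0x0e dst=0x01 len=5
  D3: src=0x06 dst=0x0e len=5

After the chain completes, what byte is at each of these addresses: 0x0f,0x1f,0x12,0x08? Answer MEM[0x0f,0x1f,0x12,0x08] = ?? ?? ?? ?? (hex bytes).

MEM[0x0f,0x1f,0x12,0x08] = 96 cc 42 4b

[0] 0x11->0x00 len=6 : c3 f4 9b 73 13 bc
[1] 0x22->0x05 len=8 : e5 77 96 4b 05 42 20 1c
[2] 0x0e->0x01 len=5 : b3 01 ca c3 f4
[3] 0x06->0x0e len=5 : 77 96 4b 05 42
query mem[0x0f]=0x96, mem[0x1f]=0xcc, mem[0x12]=0x42, mem[0x08]=0x4b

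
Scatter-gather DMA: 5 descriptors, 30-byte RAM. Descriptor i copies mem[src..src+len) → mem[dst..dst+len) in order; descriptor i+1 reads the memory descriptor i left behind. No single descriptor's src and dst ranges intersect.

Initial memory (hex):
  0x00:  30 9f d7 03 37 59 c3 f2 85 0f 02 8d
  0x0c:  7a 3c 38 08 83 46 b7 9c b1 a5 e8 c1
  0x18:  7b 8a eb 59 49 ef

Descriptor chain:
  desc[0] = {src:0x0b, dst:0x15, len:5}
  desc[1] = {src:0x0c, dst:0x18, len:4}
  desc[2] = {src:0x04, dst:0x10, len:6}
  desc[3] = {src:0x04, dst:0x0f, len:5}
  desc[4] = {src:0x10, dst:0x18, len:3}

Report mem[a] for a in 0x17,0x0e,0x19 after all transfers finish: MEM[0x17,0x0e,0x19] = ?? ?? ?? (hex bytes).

[0] 0x0b->0x15 len=5 : 8d 7a 3c 38 08
[1] 0x0c->0x18 len=4 : 7a 3c 38 08
[2] 0x04->0x10 len=6 : 37 59 c3 f2 85 0f
[3] 0x04->0x0f len=5 : 37 59 c3 f2 85
[4] 0x10->0x18 len=3 : 59 c3 f2
query mem[0x17]=0x3c, mem[0x0e]=0x38, mem[0x19]=0xc3

MEM[0x17,0x0e,0x19] = 3c 38 c3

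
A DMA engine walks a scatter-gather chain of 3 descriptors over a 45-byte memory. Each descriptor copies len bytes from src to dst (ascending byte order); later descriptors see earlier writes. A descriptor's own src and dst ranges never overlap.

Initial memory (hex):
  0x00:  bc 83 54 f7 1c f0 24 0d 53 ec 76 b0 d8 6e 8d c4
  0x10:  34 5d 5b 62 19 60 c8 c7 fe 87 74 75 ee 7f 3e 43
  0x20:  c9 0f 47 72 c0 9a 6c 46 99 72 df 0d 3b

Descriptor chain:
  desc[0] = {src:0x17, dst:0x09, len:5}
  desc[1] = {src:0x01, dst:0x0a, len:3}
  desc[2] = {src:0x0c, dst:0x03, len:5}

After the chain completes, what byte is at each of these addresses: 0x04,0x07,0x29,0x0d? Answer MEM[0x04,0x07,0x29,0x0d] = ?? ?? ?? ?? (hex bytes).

  after D0: wrote 5B at 0x09 = c7fe877475
  after D1: wrote 3B at 0x0a = 8354f7
  after D2: wrote 5B at 0x03 = f7758dc434
query mem[0x04]=0x75, mem[0x07]=0x34, mem[0x29]=0x72, mem[0x0d]=0x75

MEM[0x04,0x07,0x29,0x0d] = 75 34 72 75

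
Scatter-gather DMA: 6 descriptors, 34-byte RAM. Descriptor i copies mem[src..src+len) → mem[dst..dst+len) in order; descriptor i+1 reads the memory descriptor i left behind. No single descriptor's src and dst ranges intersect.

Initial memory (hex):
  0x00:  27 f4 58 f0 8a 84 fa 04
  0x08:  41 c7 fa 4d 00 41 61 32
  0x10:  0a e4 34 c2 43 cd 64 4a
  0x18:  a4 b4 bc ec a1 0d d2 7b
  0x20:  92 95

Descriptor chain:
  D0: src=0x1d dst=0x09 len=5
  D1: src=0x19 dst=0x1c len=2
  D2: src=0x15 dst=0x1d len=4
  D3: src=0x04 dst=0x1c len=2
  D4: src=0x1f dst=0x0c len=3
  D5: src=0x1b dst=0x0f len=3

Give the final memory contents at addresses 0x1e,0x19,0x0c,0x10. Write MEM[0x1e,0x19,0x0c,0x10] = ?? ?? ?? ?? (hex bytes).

MEM[0x1e,0x19,0x0c,0x10] = 64 b4 4a 8a

#0 dst[0x09+5] := {0x0d,0xd2,0x7b,0x92,0x95}
#1 dst[0x1c+2] := {0xb4,0xbc}
#2 dst[0x1d+4] := {0xcd,0x64,0x4a,0xa4}
#3 dst[0x1c+2] := {0x8a,0x84}
#4 dst[0x0c+3] := {0x4a,0xa4,0x95}
#5 dst[0x0f+3] := {0xec,0x8a,0x84}
query mem[0x1e]=0x64, mem[0x19]=0xb4, mem[0x0c]=0x4a, mem[0x10]=0x8a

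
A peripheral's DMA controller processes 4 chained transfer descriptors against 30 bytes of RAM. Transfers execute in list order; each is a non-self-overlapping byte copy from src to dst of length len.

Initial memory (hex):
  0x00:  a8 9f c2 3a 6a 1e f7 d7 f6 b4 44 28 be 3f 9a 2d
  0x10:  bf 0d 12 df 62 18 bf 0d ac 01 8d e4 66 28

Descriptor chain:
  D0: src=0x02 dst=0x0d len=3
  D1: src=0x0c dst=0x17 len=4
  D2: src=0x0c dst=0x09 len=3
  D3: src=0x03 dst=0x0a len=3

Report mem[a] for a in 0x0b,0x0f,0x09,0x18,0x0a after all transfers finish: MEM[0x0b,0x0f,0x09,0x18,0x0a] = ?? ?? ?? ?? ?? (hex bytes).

MEM[0x0b,0x0f,0x09,0x18,0x0a] = 6a 6a be c2 3a

  after D0: wrote 3B at 0x0d = c23a6a
  after D1: wrote 4B at 0x17 = bec23a6a
  after D2: wrote 3B at 0x09 = bec23a
  after D3: wrote 3B at 0x0a = 3a6a1e
query mem[0x0b]=0x6a, mem[0x0f]=0x6a, mem[0x09]=0xbe, mem[0x18]=0xc2, mem[0x0a]=0x3a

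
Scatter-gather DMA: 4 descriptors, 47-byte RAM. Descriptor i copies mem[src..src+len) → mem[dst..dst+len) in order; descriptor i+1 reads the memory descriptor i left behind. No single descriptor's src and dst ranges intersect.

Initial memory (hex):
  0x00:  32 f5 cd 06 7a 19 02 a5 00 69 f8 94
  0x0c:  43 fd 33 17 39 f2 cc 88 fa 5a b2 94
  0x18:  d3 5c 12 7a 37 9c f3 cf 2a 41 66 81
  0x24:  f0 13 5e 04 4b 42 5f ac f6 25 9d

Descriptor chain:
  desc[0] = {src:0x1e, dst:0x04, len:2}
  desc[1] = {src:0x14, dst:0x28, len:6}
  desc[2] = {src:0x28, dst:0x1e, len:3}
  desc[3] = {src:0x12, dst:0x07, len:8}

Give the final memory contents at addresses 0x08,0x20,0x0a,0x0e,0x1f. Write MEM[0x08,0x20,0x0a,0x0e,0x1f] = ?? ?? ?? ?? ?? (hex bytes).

  after D0: wrote 2B at 0x04 = f3cf
  after D1: wrote 6B at 0x28 = fa5ab294d35c
  after D2: wrote 3B at 0x1e = fa5ab2
  after D3: wrote 8B at 0x07 = cc88fa5ab294d35c
query mem[0x08]=0x88, mem[0x20]=0xb2, mem[0x0a]=0x5a, mem[0x0e]=0x5c, mem[0x1f]=0x5a

MEM[0x08,0x20,0x0a,0x0e,0x1f] = 88 b2 5a 5c 5a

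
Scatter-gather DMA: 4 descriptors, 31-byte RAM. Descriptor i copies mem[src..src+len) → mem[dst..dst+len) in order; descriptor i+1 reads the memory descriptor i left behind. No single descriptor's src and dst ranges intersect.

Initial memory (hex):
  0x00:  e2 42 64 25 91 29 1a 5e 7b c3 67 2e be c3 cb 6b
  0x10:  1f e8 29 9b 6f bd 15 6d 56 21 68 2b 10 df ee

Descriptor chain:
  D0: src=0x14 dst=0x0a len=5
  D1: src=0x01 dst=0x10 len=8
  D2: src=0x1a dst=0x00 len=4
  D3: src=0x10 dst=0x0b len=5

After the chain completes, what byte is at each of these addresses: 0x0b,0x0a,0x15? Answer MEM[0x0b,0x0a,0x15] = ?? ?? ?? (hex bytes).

D0: mem[0x0a..0x0e] <- [6f bd 15 6d 56]
D1: mem[0x10..0x17] <- [42 64 25 91 29 1a 5e 7b]
D2: mem[0x00..0x03] <- [68 2b 10 df]
D3: mem[0x0b..0x0f] <- [42 64 25 91 29]
query mem[0x0b]=0x42, mem[0x0a]=0x6f, mem[0x15]=0x1a

MEM[0x0b,0x0a,0x15] = 42 6f 1a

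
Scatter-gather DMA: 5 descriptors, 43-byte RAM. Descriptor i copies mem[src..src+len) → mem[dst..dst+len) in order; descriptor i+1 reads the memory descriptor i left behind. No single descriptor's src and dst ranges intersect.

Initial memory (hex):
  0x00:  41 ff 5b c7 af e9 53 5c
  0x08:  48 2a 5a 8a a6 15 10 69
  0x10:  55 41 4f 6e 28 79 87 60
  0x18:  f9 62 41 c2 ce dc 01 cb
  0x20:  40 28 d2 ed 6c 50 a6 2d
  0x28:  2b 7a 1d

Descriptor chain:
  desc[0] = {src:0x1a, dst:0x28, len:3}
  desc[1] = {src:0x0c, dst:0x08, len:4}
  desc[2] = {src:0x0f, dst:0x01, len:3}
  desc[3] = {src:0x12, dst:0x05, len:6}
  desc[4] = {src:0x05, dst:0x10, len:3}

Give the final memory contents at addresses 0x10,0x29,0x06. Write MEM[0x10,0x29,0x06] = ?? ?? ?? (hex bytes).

D0: mem[0x28..0x2a] <- [41 c2 ce]
D1: mem[0x08..0x0b] <- [a6 15 10 69]
D2: mem[0x01..0x03] <- [69 55 41]
D3: mem[0x05..0x0a] <- [4f 6e 28 79 87 60]
D4: mem[0x10..0x12] <- [4f 6e 28]
query mem[0x10]=0x4f, mem[0x29]=0xc2, mem[0x06]=0x6e

MEM[0x10,0x29,0x06] = 4f c2 6e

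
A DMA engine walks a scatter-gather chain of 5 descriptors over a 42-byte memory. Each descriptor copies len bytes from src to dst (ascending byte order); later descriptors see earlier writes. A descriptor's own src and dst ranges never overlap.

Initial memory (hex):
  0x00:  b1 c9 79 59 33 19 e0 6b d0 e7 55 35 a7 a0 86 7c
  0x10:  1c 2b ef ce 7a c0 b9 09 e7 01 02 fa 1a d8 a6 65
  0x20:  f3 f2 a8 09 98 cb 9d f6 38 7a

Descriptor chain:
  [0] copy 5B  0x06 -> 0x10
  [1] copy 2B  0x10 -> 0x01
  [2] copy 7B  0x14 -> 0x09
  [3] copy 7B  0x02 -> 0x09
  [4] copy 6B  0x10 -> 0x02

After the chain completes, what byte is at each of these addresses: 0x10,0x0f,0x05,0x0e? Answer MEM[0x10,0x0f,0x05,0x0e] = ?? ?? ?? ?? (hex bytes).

MEM[0x10,0x0f,0x05,0x0e] = e0 d0 e7 6b

D0: mem[0x10..0x14] <- [e0 6b d0 e7 55]
D1: mem[0x01..0x02] <- [e0 6b]
D2: mem[0x09..0x0f] <- [55 c0 b9 09 e7 01 02]
D3: mem[0x09..0x0f] <- [6b 59 33 19 e0 6b d0]
D4: mem[0x02..0x07] <- [e0 6b d0 e7 55 c0]
query mem[0x10]=0xe0, mem[0x0f]=0xd0, mem[0x05]=0xe7, mem[0x0e]=0x6b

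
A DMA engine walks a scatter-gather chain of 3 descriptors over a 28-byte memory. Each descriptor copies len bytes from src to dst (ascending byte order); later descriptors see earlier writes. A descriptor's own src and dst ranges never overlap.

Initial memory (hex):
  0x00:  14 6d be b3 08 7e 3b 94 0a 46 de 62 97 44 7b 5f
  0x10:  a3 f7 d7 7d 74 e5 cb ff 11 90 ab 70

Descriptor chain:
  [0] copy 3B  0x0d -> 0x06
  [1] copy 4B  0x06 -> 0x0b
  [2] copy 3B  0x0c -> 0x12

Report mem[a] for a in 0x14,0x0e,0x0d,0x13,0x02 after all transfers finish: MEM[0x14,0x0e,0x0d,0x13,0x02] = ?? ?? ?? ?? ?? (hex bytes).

MEM[0x14,0x0e,0x0d,0x13,0x02] = 46 46 5f 5f be

  after D0: wrote 3B at 0x06 = 447b5f
  after D1: wrote 4B at 0x0b = 447b5f46
  after D2: wrote 3B at 0x12 = 7b5f46
query mem[0x14]=0x46, mem[0x0e]=0x46, mem[0x0d]=0x5f, mem[0x13]=0x5f, mem[0x02]=0xbe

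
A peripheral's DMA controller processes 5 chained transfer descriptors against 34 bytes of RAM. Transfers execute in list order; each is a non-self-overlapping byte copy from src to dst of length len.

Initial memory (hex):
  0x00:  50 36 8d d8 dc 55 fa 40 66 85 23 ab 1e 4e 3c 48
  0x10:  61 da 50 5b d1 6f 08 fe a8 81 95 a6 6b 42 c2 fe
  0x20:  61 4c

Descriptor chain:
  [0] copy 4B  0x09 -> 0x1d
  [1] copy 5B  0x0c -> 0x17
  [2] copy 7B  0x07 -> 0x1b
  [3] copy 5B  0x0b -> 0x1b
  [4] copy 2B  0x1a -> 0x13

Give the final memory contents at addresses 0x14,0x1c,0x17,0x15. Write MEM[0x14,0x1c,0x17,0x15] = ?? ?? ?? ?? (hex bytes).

  after D0: wrote 4B at 0x1d = 8523ab1e
  after D1: wrote 5B at 0x17 = 1e4e3c4861
  after D2: wrote 7B at 0x1b = 40668523ab1e4e
  after D3: wrote 5B at 0x1b = ab1e4e3c48
  after D4: wrote 2B at 0x13 = 48ab
query mem[0x14]=0xab, mem[0x1c]=0x1e, mem[0x17]=0x1e, mem[0x15]=0x6f

MEM[0x14,0x1c,0x17,0x15] = ab 1e 1e 6f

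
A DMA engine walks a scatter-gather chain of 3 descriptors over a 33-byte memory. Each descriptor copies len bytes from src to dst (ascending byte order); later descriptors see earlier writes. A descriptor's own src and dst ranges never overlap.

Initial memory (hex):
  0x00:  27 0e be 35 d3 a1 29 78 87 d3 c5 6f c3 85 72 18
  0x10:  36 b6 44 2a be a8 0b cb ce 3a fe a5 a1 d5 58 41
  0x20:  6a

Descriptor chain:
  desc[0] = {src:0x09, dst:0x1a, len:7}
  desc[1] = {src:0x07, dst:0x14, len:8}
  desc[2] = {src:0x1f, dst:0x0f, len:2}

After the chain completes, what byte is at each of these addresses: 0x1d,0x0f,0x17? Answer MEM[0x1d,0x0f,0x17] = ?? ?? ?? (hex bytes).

  after D0: wrote 7B at 0x1a = d3c56fc3857218
  after D1: wrote 8B at 0x14 = 7887d3c56fc38572
  after D2: wrote 2B at 0x0f = 7218
query mem[0x1d]=0xc3, mem[0x0f]=0x72, mem[0x17]=0xc5

MEM[0x1d,0x0f,0x17] = c3 72 c5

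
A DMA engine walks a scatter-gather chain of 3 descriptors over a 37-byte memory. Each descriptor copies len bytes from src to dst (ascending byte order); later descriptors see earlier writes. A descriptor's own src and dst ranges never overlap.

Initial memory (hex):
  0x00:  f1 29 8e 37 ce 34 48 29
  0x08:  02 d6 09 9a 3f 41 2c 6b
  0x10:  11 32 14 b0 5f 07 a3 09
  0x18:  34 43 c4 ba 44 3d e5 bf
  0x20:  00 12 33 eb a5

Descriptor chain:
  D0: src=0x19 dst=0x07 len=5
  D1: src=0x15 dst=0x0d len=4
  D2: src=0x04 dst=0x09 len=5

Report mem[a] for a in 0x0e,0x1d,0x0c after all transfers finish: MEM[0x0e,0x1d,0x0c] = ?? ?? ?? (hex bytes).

MEM[0x0e,0x1d,0x0c] = a3 3d 43

[0] 0x19->0x07 len=5 : 43 c4 ba 44 3d
[1] 0x15->0x0d len=4 : 07 a3 09 34
[2] 0x04->0x09 len=5 : ce 34 48 43 c4
query mem[0x0e]=0xa3, mem[0x1d]=0x3d, mem[0x0c]=0x43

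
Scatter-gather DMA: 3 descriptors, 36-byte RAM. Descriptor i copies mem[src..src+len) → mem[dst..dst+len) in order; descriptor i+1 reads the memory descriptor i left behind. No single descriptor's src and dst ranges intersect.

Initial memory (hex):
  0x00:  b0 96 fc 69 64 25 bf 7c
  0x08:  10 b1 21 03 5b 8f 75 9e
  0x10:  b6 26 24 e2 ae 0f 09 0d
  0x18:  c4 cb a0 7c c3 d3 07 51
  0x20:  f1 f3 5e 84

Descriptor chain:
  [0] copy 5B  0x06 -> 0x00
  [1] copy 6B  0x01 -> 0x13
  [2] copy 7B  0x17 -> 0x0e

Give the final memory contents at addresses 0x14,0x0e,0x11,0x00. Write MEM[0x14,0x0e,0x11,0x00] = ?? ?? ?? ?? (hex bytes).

D0: mem[0x00..0x04] <- [bf 7c 10 b1 21]
D1: mem[0x13..0x18] <- [7c 10 b1 21 25 bf]
D2: mem[0x0e..0x14] <- [25 bf cb a0 7c c3 d3]
query mem[0x14]=0xd3, mem[0x0e]=0x25, mem[0x11]=0xa0, mem[0x00]=0xbf

MEM[0x14,0x0e,0x11,0x00] = d3 25 a0 bf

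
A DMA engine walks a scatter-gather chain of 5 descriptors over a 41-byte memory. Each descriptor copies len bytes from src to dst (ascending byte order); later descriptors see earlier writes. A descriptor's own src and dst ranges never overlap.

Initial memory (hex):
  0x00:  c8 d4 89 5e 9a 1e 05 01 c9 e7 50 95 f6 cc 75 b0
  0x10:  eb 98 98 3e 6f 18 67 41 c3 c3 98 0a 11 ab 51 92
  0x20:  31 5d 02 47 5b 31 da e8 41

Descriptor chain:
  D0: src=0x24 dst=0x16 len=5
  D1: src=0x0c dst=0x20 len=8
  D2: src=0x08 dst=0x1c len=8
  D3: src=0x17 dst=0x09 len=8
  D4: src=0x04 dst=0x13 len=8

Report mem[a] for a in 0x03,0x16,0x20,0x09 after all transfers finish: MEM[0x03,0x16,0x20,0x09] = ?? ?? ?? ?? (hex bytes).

MEM[0x03,0x16,0x20,0x09] = 5e 01 f6 31

  after D0: wrote 5B at 0x16 = 5b31dae841
  after D1: wrote 8B at 0x20 = f6cc75b0eb98983e
  after D2: wrote 8B at 0x1c = c9e75095f6cc75b0
  after D3: wrote 8B at 0x09 = 31dae8410ac9e750
  after D4: wrote 8B at 0x13 = 9a1e0501c931dae8
query mem[0x03]=0x5e, mem[0x16]=0x01, mem[0x20]=0xf6, mem[0x09]=0x31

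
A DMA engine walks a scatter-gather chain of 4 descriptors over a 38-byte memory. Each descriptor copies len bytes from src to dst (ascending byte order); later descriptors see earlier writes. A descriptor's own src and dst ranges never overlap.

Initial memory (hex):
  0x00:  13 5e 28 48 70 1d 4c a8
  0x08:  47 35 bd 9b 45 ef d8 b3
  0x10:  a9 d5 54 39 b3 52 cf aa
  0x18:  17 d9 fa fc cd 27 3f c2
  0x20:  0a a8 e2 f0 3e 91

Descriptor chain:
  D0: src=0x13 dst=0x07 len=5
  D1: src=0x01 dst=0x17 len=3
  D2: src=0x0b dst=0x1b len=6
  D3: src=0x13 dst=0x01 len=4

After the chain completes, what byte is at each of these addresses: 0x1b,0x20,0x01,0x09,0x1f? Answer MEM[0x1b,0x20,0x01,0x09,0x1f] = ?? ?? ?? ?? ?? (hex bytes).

MEM[0x1b,0x20,0x01,0x09,0x1f] = aa a9 39 52 b3

  after D0: wrote 5B at 0x07 = 39b352cfaa
  after D1: wrote 3B at 0x17 = 5e2848
  after D2: wrote 6B at 0x1b = aa45efd8b3a9
  after D3: wrote 4B at 0x01 = 39b352cf
query mem[0x1b]=0xaa, mem[0x20]=0xa9, mem[0x01]=0x39, mem[0x09]=0x52, mem[0x1f]=0xb3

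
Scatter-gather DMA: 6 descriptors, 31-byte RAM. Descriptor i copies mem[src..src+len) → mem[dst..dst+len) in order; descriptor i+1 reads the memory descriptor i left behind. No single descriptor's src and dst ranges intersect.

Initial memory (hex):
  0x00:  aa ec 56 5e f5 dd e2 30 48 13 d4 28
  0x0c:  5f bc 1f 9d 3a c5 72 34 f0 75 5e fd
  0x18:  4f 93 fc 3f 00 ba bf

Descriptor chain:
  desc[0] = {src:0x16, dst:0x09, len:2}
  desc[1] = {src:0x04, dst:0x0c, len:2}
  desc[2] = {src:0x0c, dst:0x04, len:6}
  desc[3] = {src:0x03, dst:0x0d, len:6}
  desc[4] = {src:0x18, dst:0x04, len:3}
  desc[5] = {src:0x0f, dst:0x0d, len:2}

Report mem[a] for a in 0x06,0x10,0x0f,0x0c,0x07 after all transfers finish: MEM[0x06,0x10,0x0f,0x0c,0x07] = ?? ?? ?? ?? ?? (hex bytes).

MEM[0x06,0x10,0x0f,0x0c,0x07] = fc 1f dd f5 9d

  after D0: wrote 2B at 0x09 = 5efd
  after D1: wrote 2B at 0x0c = f5dd
  after D2: wrote 6B at 0x04 = f5dd1f9d3ac5
  after D3: wrote 6B at 0x0d = 5ef5dd1f9d3a
  after D4: wrote 3B at 0x04 = 4f93fc
  after D5: wrote 2B at 0x0d = dd1f
query mem[0x06]=0xfc, mem[0x10]=0x1f, mem[0x0f]=0xdd, mem[0x0c]=0xf5, mem[0x07]=0x9d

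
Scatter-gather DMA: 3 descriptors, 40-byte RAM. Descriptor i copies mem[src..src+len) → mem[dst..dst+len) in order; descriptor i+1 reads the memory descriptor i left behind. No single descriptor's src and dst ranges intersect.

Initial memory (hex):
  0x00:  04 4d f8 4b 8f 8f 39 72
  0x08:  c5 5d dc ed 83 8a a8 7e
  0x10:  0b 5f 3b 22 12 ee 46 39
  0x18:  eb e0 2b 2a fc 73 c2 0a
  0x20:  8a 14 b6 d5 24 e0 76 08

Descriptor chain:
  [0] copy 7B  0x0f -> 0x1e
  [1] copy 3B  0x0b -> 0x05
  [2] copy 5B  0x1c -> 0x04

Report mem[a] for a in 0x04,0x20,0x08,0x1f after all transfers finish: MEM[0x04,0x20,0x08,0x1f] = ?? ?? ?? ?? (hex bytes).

#0 dst[0x1e+7] := {0x7e,0x0b,0x5f,0x3b,0x22,0x12,0xee}
#1 dst[0x05+3] := {0xed,0x83,0x8a}
#2 dst[0x04+5] := {0xfc,0x73,0x7e,0x0b,0x5f}
query mem[0x04]=0xfc, mem[0x20]=0x5f, mem[0x08]=0x5f, mem[0x1f]=0x0b

MEM[0x04,0x20,0x08,0x1f] = fc 5f 5f 0b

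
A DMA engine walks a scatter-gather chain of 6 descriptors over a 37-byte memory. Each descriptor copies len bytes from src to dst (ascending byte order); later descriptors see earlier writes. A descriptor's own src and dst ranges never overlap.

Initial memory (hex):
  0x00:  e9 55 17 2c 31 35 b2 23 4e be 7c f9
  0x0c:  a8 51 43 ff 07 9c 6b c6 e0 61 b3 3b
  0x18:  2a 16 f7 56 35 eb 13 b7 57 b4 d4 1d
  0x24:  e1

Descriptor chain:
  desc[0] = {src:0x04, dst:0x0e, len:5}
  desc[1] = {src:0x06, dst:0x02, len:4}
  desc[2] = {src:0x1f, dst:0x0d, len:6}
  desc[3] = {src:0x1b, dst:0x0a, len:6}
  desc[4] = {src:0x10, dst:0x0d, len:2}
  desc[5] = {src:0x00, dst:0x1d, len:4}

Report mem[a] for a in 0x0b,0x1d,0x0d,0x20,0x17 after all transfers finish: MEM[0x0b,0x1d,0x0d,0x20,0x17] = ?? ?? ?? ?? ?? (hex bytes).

[0] 0x04->0x0e len=5 : 31 35 b2 23 4e
[1] 0x06->0x02 len=4 : b2 23 4e be
[2] 0x1f->0x0d len=6 : b7 57 b4 d4 1d e1
[3] 0x1b->0x0a len=6 : 56 35 eb 13 b7 57
[4] 0x10->0x0d len=2 : d4 1d
[5] 0x00->0x1d len=4 : e9 55 b2 23
query mem[0x0b]=0x35, mem[0x1d]=0xe9, mem[0x0d]=0xd4, mem[0x20]=0x23, mem[0x17]=0x3b

MEM[0x0b,0x1d,0x0d,0x20,0x17] = 35 e9 d4 23 3b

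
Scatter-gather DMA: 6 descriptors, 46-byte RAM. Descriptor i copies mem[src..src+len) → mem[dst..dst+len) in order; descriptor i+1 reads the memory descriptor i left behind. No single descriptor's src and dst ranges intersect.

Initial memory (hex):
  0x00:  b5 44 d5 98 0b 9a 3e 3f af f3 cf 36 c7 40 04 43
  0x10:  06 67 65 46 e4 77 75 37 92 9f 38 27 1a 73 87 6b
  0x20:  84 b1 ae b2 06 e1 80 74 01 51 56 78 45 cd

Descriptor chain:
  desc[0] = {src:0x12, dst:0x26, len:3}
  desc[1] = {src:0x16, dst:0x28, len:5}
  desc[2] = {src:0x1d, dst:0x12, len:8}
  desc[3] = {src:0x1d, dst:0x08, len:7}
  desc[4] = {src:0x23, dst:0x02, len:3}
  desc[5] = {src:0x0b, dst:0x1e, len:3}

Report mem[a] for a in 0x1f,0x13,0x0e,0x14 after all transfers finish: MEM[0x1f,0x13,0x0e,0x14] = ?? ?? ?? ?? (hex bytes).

MEM[0x1f,0x13,0x0e,0x14] = b1 87 b2 6b

[0] 0x12->0x26 len=3 : 65 46 e4
[1] 0x16->0x28 len=5 : 75 37 92 9f 38
[2] 0x1d->0x12 len=8 : 73 87 6b 84 b1 ae b2 06
[3] 0x1d->0x08 len=7 : 73 87 6b 84 b1 ae b2
[4] 0x23->0x02 len=3 : b2 06 e1
[5] 0x0b->0x1e len=3 : 84 b1 ae
query mem[0x1f]=0xb1, mem[0x13]=0x87, mem[0x0e]=0xb2, mem[0x14]=0x6b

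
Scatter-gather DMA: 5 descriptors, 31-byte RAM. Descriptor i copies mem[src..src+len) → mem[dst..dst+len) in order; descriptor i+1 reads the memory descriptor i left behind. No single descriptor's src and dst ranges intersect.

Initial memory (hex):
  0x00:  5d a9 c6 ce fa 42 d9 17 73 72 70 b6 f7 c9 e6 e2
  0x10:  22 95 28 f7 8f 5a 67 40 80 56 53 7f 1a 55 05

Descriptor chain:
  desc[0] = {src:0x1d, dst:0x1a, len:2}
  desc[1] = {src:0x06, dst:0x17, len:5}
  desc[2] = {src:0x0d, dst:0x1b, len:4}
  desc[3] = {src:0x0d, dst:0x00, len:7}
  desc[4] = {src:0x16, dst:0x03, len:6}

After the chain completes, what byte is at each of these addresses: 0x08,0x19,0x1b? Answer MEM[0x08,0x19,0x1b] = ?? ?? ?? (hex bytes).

MEM[0x08,0x19,0x1b] = c9 73 c9

[0] 0x1d->0x1a len=2 : 55 05
[1] 0x06->0x17 len=5 : d9 17 73 72 70
[2] 0x0d->0x1b len=4 : c9 e6 e2 22
[3] 0x0d->0x00 len=7 : c9 e6 e2 22 95 28 f7
[4] 0x16->0x03 len=6 : 67 d9 17 73 72 c9
query mem[0x08]=0xc9, mem[0x19]=0x73, mem[0x1b]=0xc9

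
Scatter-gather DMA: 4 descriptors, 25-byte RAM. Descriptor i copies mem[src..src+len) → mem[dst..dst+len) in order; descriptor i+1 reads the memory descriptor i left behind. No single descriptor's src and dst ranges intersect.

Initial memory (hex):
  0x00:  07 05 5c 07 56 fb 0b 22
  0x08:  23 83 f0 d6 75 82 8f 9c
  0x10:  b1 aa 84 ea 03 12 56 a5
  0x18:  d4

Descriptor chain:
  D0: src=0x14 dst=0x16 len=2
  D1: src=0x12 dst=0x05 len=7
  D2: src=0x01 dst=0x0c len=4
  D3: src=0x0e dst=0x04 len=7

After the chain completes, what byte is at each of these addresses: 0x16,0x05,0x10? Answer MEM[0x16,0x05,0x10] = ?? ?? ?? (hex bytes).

  after D0: wrote 2B at 0x16 = 0312
  after D1: wrote 7B at 0x05 = 84ea03120312d4
  after D2: wrote 4B at 0x0c = 055c0756
  after D3: wrote 7B at 0x04 = 0756b1aa84ea03
query mem[0x16]=0x03, mem[0x05]=0x56, mem[0x10]=0xb1

MEM[0x16,0x05,0x10] = 03 56 b1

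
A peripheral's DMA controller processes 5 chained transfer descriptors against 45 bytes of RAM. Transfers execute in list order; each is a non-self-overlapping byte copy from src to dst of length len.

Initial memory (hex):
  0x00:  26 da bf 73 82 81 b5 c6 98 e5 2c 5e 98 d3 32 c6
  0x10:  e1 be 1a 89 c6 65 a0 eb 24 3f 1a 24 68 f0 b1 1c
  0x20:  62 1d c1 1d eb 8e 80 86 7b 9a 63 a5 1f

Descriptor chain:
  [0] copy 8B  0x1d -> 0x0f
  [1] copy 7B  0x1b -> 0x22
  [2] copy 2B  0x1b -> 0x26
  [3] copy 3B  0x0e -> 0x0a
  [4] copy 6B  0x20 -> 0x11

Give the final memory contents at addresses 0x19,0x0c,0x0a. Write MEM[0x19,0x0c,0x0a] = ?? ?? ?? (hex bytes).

  after D0: wrote 8B at 0x0f = f0b11c621dc11deb
  after D1: wrote 7B at 0x22 = 2468f0b11c621d
  after D2: wrote 2B at 0x26 = 2468
  after D3: wrote 3B at 0x0a = 32f0b1
  after D4: wrote 6B at 0x11 = 621d2468f0b1
query mem[0x19]=0x3f, mem[0x0c]=0xb1, mem[0x0a]=0x32

MEM[0x19,0x0c,0x0a] = 3f b1 32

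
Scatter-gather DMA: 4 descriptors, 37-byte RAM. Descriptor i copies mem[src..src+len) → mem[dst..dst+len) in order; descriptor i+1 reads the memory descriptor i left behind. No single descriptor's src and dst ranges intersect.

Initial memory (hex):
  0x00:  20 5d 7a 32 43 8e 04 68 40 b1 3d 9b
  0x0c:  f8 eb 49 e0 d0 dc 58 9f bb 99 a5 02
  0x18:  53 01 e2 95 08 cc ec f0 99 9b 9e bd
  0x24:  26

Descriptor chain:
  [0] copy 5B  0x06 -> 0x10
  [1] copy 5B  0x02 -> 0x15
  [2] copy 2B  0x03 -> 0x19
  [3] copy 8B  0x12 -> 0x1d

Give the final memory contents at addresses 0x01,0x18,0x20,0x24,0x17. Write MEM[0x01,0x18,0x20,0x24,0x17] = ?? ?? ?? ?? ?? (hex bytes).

MEM[0x01,0x18,0x20,0x24,0x17] = 5d 8e 7a 32 43

#0 dst[0x10+5] := {0x04,0x68,0x40,0xb1,0x3d}
#1 dst[0x15+5] := {0x7a,0x32,0x43,0x8e,0x04}
#2 dst[0x19+2] := {0x32,0x43}
#3 dst[0x1d+8] := {0x40,0xb1,0x3d,0x7a,0x32,0x43,0x8e,0x32}
query mem[0x01]=0x5d, mem[0x18]=0x8e, mem[0x20]=0x7a, mem[0x24]=0x32, mem[0x17]=0x43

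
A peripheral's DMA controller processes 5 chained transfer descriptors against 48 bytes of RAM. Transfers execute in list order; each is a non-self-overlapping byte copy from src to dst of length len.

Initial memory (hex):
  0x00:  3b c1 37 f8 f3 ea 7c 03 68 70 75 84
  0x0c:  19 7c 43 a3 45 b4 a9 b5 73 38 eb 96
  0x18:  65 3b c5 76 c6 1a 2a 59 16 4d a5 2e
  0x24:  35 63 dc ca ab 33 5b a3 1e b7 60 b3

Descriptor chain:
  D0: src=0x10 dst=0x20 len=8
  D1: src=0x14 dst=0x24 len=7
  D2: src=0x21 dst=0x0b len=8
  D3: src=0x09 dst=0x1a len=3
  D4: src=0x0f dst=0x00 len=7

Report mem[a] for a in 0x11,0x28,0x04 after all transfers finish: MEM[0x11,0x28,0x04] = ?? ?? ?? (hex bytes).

D0: mem[0x20..0x27] <- [45 b4 a9 b5 73 38 eb 96]
D1: mem[0x24..0x2a] <- [73 38 eb 96 65 3b c5]
D2: mem[0x0b..0x12] <- [b4 a9 b5 73 38 eb 96 65]
D3: mem[0x1a..0x1c] <- [70 75 b4]
D4: mem[0x00..0x06] <- [38 eb 96 65 b5 73 38]
query mem[0x11]=0x96, mem[0x28]=0x65, mem[0x04]=0xb5

MEM[0x11,0x28,0x04] = 96 65 b5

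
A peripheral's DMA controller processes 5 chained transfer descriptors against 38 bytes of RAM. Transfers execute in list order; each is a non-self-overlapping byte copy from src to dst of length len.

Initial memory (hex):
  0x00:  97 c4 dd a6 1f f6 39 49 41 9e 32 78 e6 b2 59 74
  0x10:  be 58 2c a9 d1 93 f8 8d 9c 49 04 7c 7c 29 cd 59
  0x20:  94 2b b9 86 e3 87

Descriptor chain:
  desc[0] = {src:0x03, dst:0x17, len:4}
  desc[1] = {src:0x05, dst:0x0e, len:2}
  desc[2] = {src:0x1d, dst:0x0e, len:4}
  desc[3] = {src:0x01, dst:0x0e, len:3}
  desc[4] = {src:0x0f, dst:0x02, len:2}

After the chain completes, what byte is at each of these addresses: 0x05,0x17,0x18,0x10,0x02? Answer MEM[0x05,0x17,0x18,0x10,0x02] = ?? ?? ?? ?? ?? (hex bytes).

  after D0: wrote 4B at 0x17 = a61ff639
  after D1: wrote 2B at 0x0e = f639
  after D2: wrote 4B at 0x0e = 29cd5994
  after D3: wrote 3B at 0x0e = c4dda6
  after D4: wrote 2B at 0x02 = dda6
query mem[0x05]=0xf6, mem[0x17]=0xa6, mem[0x18]=0x1f, mem[0x10]=0xa6, mem[0x02]=0xdd

MEM[0x05,0x17,0x18,0x10,0x02] = f6 a6 1f a6 dd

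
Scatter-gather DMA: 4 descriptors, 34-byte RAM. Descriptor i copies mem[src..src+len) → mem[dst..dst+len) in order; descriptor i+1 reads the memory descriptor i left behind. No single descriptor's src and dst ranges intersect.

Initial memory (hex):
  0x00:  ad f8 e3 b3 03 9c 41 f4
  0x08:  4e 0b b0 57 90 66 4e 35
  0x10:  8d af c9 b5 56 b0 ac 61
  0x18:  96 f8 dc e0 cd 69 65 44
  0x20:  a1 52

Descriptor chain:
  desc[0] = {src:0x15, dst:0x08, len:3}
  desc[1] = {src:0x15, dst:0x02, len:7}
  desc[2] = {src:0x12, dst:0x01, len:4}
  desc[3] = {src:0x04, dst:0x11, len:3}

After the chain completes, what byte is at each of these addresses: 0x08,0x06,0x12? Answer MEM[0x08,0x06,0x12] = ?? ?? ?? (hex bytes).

MEM[0x08,0x06,0x12] = e0 f8 96

[0] 0x15->0x08 len=3 : b0 ac 61
[1] 0x15->0x02 len=7 : b0 ac 61 96 f8 dc e0
[2] 0x12->0x01 len=4 : c9 b5 56 b0
[3] 0x04->0x11 len=3 : b0 96 f8
query mem[0x08]=0xe0, mem[0x06]=0xf8, mem[0x12]=0x96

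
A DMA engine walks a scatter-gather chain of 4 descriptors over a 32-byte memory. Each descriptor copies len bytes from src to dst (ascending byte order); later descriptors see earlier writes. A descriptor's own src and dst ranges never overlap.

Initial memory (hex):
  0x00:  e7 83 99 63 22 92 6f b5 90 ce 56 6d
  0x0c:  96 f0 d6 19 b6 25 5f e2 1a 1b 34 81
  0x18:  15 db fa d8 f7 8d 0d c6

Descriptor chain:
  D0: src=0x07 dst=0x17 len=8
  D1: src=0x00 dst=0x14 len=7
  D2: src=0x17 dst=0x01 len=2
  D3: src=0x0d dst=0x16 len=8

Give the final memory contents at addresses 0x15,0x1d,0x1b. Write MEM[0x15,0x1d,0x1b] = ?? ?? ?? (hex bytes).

MEM[0x15,0x1d,0x1b] = 83 e7 5f

#0 dst[0x17+8] := {0xb5,0x90,0xce,0x56,0x6d,0x96,0xf0,0xd6}
#1 dst[0x14+7] := {0xe7,0x83,0x99,0x63,0x22,0x92,0x6f}
#2 dst[0x01+2] := {0x63,0x22}
#3 dst[0x16+8] := {0xf0,0xd6,0x19,0xb6,0x25,0x5f,0xe2,0xe7}
query mem[0x15]=0x83, mem[0x1d]=0xe7, mem[0x1b]=0x5f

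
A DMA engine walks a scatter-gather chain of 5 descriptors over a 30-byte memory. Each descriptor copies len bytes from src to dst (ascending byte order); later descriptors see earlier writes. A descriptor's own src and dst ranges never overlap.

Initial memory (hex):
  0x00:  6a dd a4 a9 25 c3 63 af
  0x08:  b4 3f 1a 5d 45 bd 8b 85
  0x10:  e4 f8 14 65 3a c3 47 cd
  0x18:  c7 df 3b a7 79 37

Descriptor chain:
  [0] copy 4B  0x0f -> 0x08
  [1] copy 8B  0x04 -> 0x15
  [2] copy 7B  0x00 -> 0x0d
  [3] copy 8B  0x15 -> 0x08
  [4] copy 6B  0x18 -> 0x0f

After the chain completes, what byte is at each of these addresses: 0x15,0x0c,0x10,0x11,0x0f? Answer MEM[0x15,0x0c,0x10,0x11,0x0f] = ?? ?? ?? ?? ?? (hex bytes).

  after D0: wrote 4B at 0x08 = 85e4f814
  after D1: wrote 8B at 0x15 = 25c363af85e4f814
  after D2: wrote 7B at 0x0d = 6adda4a925c363
  after D3: wrote 8B at 0x08 = 25c363af85e4f814
  after D4: wrote 6B at 0x0f = af85e4f81437
query mem[0x15]=0x25, mem[0x0c]=0x85, mem[0x10]=0x85, mem[0x11]=0xe4, mem[0x0f]=0xaf

MEM[0x15,0x0c,0x10,0x11,0x0f] = 25 85 85 e4 af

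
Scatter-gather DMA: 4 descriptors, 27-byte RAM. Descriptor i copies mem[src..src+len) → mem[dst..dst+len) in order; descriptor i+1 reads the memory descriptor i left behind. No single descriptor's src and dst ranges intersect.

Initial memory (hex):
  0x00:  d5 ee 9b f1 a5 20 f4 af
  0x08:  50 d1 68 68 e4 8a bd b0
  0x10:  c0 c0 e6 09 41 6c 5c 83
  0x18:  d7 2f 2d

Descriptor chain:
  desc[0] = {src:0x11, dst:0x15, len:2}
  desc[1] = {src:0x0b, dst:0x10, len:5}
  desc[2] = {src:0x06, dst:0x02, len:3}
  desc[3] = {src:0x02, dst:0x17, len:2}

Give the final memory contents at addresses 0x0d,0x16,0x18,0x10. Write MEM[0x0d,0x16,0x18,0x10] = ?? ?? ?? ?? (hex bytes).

MEM[0x0d,0x16,0x18,0x10] = 8a e6 af 68

D0: mem[0x15..0x16] <- [c0 e6]
D1: mem[0x10..0x14] <- [68 e4 8a bd b0]
D2: mem[0x02..0x04] <- [f4 af 50]
D3: mem[0x17..0x18] <- [f4 af]
query mem[0x0d]=0x8a, mem[0x16]=0xe6, mem[0x18]=0xaf, mem[0x10]=0x68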